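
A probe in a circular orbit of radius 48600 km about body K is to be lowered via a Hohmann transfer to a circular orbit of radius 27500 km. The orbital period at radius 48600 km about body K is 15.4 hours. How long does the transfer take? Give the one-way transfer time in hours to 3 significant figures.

t = 5.33 hours

From Kepler's third law T² = 4π²r³/μ at r = 48600 km, T = 15.4 hours = 15.4 × 3600 s = 55440 s: μ = 4π²r³/T² = 1.47442×10^6 km³/s².
Semi-major axis of the transfer orbit: a_t = (48600 + 27500)/2 = 38050 km.
Half the transfer-orbit period gives t = π√(a_t³/μ) = 19200 s.
Converting: 19200 s ÷ 3600 s/hour = 5.33 hours.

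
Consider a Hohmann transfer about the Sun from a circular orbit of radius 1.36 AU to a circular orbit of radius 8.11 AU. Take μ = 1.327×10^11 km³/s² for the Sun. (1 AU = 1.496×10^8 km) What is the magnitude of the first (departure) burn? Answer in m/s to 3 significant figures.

Δv₁ = 7880 m/s

In km: r₁ = 1.36 × 1.496×10^8 = 2.03456×10^8 km; r₂ = 8.11 × 1.496×10^8 = 1.213256×10^9 km.
The Hohmann ellipse has a_t = (r₁ + r₂)/2 = 7.08356×10^8 km.
On the circular orbit at r = 2.03456×10^8 km, v_c = √(μ/r) = 25.5388 km/s.
Transfer-orbit speed at the same r (vis-viva, a = a_t): v_t = √[μ(2/r − 1/a_t)] = 33.4234 km/s.
Δv₁ = |v_t − v_c| = |33.4234 − 25.5388| = 7.885 km/s.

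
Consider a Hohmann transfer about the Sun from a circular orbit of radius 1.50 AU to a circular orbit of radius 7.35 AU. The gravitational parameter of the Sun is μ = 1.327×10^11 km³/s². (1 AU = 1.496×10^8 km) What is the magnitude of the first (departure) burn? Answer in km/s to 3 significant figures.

Δv₁ = 7.02 km/s

In km: r₁ = 1.50 × 1.496×10^8 = 2.244×10^8 km; r₂ = 7.35 × 1.496×10^8 = 1.09956×10^9 km.
Transfer-ellipse semi-major axis a_t = (r₁ + r₂)/2 = (2.244×10^8 + 1.09956×10^9)/2 = 6.6198×10^8 km.
Circular speed at r = 2.244×10^8 km: v_c = √(μ/r) = 24.318 km/s.
Vis-viva on the transfer ellipse at r = 2.244×10^8 km gives v_t = √[μ(2/r − 1/a_t)] = 31.341 km/s.
Δv₁ = |v_t − v_c| = |31.341 − 24.318| = 7.023 km/s.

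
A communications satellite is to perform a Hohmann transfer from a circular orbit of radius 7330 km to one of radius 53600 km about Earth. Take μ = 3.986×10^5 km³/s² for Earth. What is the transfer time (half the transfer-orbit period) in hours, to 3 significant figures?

Transfer-ellipse semi-major axis a_t = (r₁ + r₂)/2 = (7330 + 53600)/2 = 30465 km.
Half the transfer-orbit period gives t = π√(a_t³/μ) = 26460 s.
Converting: 26460 s ÷ 3600 s/hour = 7.35 hours.

t = 7.35 hours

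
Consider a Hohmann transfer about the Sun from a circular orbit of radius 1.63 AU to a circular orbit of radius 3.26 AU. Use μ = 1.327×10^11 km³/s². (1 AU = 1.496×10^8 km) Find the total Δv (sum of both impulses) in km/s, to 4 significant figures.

Δv = 6.636 km/s

In km: r₁ = 1.63 × 1.496×10^8 = 2.43848×10^8 km; r₂ = 3.26 × 1.496×10^8 = 4.87696×10^8 km.
Semi-major axis of the transfer orbit: a_t = (2.43848×10^8 + 4.87696×10^8)/2 = 3.65772×10^8 km.
At r₁ the circular-orbit speed is v₁ = √(μ/r₁) = 23.328 km/s.
On the transfer ellipse at r₁, v² = μ(2/r − 1/a) gives v_p = √[μ(2/r₁ − 1/a_t)] = 26.937 km/s.
First burn Δv₁ = |v_p − v₁| = 3.609 km/s.
At r₂, v₂ = √(μ/r₂) = 16.495 km/s.
Transfer-orbit speed at r₂: v_a = √[μ(2/r₂ − 1/a_t)] = 13.468 km/s.
Second burn Δv₂ = |v₂ − v_a| = 3.027 km/s.
Total Δv = Δv₁ + Δv₂ = 6.636 km/s.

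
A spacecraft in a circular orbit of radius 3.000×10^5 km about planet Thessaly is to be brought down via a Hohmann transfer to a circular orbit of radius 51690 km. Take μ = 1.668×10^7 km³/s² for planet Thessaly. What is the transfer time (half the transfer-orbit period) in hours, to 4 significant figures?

Semi-major axis of the transfer orbit: a_t = (3.000×10^5 + 51690)/2 = 1.75845×10^5 km.
Transfer time t = π√(a_t³/μ) = π√((1.75845×10^5)³ / 1.668×10^7) = 56720 s.
Converting: 56720 s ÷ 3600 s/hour = 15.76 hours.

t = 15.76 hours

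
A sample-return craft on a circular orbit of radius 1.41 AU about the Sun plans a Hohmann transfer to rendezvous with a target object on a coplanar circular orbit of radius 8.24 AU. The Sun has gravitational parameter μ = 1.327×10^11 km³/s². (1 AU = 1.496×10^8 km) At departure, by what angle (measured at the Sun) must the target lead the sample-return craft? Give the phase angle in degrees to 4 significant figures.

In km: r₁ = 1.41 × 1.496×10^8 = 2.10936×10^8 km; r₂ = 8.24 × 1.496×10^8 = 1.232704×10^9 km.
Transfer-ellipse semi-major axis a_t = (r₁ + r₂)/2 = (2.10936×10^8 + 1.232704×10^9)/2 = 7.2182×10^8 km.
Transfer time t = π√(a_t³/μ) = 1.67247×10^8 s.
The target's mean motion on its circular orbit is ω₂ = √(μ/r₂³) = 8.41680×10^-9 rad/s.
Angle swept by the target during transfer: ω₂·t = 1.40768 rad = 80.65°.
Arrival is 180° from departure on the ellipse, so φ = 180° − 80.65° = 99.35°.

φ = 99.35°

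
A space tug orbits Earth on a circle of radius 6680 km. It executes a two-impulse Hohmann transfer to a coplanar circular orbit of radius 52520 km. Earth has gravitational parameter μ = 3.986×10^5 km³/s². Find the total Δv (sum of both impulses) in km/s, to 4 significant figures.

Transfer-ellipse semi-major axis a_t = (r₁ + r₂)/2 = (6680 + 52520)/2 = 29600 km.
Circular speed at r₁: v₁ = √(μ/r₁) = √(3.986×10^5/6680) = 7.725 km/s.
Transfer-orbit speed at r₁ (vis-viva): v_p = √[μ(2/r₁ − 1/a_t)] = 10.29 km/s.
First burn Δv₁ = |v_p − v₁| = 2.565 km/s.
Circular speed at r₂: v₂ = √(μ/r₂) = 2.755 km/s.
Transfer-orbit speed at r₂: v_a = √[μ(2/r₂ − 1/a_t)] = 1.309 km/s.
Second burn Δv₂ = |v₂ − v_a| = 1.446 km/s.
Δv = Δv₁ + Δv₂ = 2.565 + 1.446 = 4.011 km/s.

Δv = 4.011 km/s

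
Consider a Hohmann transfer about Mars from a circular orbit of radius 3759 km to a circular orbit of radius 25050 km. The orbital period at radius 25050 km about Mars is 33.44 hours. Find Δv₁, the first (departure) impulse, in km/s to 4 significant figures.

Δv₁ = 1.076 km/s

From Kepler's third law T² = 4π²r³/μ at r = 25050 km, T = 33.44 hours = 33.44 × 3600 s = 1.20384×10^5 s: μ = 4π²r³/T² = 42819.9 km³/s².
Semi-major axis of the transfer orbit: a_t = (3759 + 25050)/2 = 14404.5 km.
On the circular orbit at r = 3759 km, v_c = √(μ/r) = 3.375 km/s.
Transfer-orbit speed at the same r (vis-viva, a = a_t): v_t = √[μ(2/r − 1/a_t)] = 4.451 km/s.
Δv₁ = |v_t − v_c| = |4.451 − 3.375| = 1.076 km/s.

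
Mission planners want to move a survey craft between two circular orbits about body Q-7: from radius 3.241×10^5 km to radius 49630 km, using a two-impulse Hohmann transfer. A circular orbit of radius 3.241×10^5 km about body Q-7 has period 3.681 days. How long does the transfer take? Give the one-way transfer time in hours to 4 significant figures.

From Kepler's third law T² = 4π²r³/μ at r = 3.241×10^5 km, T = 3.681 days = 3.681 × 86400 s = 3.180384×10^5 s: μ = 4π²r³/T² = 1.32873×10^7 km³/s².
Semi-major axis of the transfer orbit: a_t = (3.241×10^5 + 49630)/2 = 1.86865×10^5 km.
By Kepler's third law the transfer-orbit period is T = 2π√(a_t³/μ), so t = T/2 = 69620 s.
Converting: 69620 s ÷ 3600 s/hour = 19.34 hours.

t = 19.34 hours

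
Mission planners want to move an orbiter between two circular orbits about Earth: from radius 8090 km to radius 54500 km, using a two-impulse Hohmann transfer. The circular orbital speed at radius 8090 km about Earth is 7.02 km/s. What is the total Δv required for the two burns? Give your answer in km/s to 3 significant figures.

From the circular-orbit relation v² = μ/r at r = 8090 km: μ = v²r = (7.02)² × 8090 = 3.98678×10^5 km³/s².
The Hohmann ellipse has a_t = (r₁ + r₂)/2 = 31295 km.
Circular speed at r₁: v₁ = √(μ/r₁) = √(3.98678×10^5/8090) = 7.020000 km/s.
Transfer-orbit speed at r₁ (v² = μ(2/r − 1/a)): v_p = √[μ(2/r₁ − 1/a_t)] = 9.263986 km/s.
First burn Δv₁ = |v_p − v₁| = 2.243986 km/s.
At r₂, v₂ = √(μ/r₂) = 2.7046628 km/s.
Transfer-orbit speed at r₂: v_a = √[μ(2/r₂ − 1/a_t)] = 1.3751495 km/s.
Second burn Δv₂ = |v₂ − v_a| = 1.329513 km/s.
Δv = Δv₁ + Δv₂ = 2.243986 + 1.329513 = 3.573 km/s.

Δv = 3.57 km/s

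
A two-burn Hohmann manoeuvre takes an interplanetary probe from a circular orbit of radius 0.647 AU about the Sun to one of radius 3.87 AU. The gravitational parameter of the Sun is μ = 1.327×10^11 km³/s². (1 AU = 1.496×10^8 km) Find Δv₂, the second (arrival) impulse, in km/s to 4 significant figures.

Δv₂ = 7.036 km/s

In km: r₁ = 0.647 × 1.496×10^8 = 9.67912×10^7 km; r₂ = 3.87 × 1.496×10^8 = 5.78952×10^8 km.
The Hohmann ellipse has a_t = (r₁ + r₂)/2 = 3.378716×10^8 km.
On the circular orbit at r = 5.78952×10^8 km, v_c = √(μ/r) = 15.1396 km/s.
Vis-viva on the transfer ellipse at r = 5.78952×10^8 km gives v_t = √[μ(2/r − 1/a_t)] = 8.10319 km/s.
Δv₂ = |v_t − v_c| = |8.10319 − 15.1396| = 7.036 km/s.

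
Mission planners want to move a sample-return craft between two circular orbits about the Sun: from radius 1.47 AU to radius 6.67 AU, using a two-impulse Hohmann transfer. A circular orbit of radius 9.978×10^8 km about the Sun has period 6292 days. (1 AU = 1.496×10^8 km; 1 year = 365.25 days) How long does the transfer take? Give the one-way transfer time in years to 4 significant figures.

t = 4.106 years

From Kepler's third law T² = 4π²r³/μ at r = 9.978×10^8 km, T = 6292 days = 6292 × 86400 s = 5.436288×10^8 s: μ = 4π²r³/T² = 1.32704×10^11 km³/s².
In km: r₁ = 1.47 × 1.496×10^8 = 2.19912×10^8 km; r₂ = 6.67 × 1.496×10^8 = 9.97832×10^8 km.
The Hohmann ellipse has a_t = (r₁ + r₂)/2 = 6.08872×10^8 km.
Transfer time t = π√(a_t³/μ) = π√((6.08872×10^8)³ / 1.32704×10^11) = 1.2957×10^8 s.
Converting: 1.2957×10^8 s ÷ 3.15576×10^7 s/year (365.25 × 86400) = 4.106 years.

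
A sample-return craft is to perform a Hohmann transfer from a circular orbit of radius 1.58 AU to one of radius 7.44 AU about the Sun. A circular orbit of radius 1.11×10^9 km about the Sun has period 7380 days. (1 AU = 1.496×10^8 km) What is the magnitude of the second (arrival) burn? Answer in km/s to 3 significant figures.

From Kepler's third law T² = 4π²r³/μ at r = 1.11×10^9 km, T = 7380 days = 7380 × 86400 s = 6.37632×10^8 s: μ = 4π²r³/T² = 1.32797×10^11 km³/s².
In km: r₁ = 1.58 × 1.496×10^8 = 2.36368×10^8 km; r₂ = 7.44 × 1.496×10^8 = 1.113024×10^9 km.
Semi-major axis of the transfer orbit: a_t = (2.36368×10^8 + 1.113024×10^9)/2 = 6.74696×10^8 km.
On the circular orbit at r = 1.113024×10^9 km, v_c = √(μ/r) = 10.923 km/s.
Vis-viva on the transfer ellipse at r = 1.113024×10^9 km gives v_t = √[μ(2/r − 1/a_t)] = 6.4652 km/s.
Δv₂ = |v_t − v_c| = |6.4652 − 10.923| = 4.458 km/s.

Δv₂ = 4.46 km/s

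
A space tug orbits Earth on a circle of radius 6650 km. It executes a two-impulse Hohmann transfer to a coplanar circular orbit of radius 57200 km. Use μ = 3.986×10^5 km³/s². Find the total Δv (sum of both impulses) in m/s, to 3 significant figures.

Δv = 4060 m/s

Transfer-ellipse semi-major axis a_t = (r₁ + r₂)/2 = (6650 + 57200)/2 = 31925 km.
Circular speed at r₁: v₁ = √(μ/r₁) = √(3.986×10^5/6650) = 7.7421 km/s.
Transfer-orbit speed at r₁ (vis-viva equation): v_p = √[μ(2/r₁ − 1/a_t)] = 10.363 km/s.
First burn Δv₁ = |v_p − v₁| = 2.621 km/s.
At r₂, v₂ = √(μ/r₂) = 2.640 km/s.
Transfer-orbit speed at r₂: v_a = √[μ(2/r₂ − 1/a_t)] = 1.205 km/s.
Second burn Δv₂ = |v₂ − v_a| = 1.435 km/s.
Δv = Δv₁ + Δv₂ = 2.621 + 1.435 = 4.056 km/s.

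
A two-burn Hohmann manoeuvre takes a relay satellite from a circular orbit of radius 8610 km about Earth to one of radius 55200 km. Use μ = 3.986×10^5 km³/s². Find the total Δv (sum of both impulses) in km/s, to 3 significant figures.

Δv = 3.44 km/s

The Hohmann ellipse has a_t = (r₁ + r₂)/2 = 31905 km.
Circular speed at r₁: v₁ = √(μ/r₁) = √(3.986×10^5/8610) = 6.804 km/s.
On the transfer ellipse at r₁, vis-viva gives v_p = √[μ(2/r₁ − 1/a_t)] = 8.950 km/s.
First burn Δv₁ = |v_p − v₁| = 2.146 km/s.
At r₂, v₂ = √(μ/r₂) = 2.687 km/s.
Transfer-orbit speed at r₂: v_a = √[μ(2/r₂ − 1/a_t)] = 1.396 km/s.
Second burn Δv₂ = |v₂ − v_a| = 1.291 km/s.
Δv = Δv₁ + Δv₂ = 2.146 + 1.291 = 3.437 km/s.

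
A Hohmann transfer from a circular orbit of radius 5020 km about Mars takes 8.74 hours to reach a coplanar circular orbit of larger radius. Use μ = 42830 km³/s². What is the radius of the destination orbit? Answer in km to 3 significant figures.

r₂ = 27500 km

Transfer time t = 8.74 hours = 31464 s, and t = π√(a_t³/μ).
So a_t = (μ t²/π²)^(1/3) = (42830 × (31464)² / π²)^(1/3) = 16256 km.
Since a_t = (r₁ + r₂)/2, r₂ = 2a_t − r₁ = 2×16256 − 5020 = 27492 km.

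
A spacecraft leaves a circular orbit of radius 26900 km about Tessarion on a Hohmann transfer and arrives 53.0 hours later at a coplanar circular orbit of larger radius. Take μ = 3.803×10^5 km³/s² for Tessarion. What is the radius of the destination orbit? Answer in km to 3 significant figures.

r₂ = 1.97×10^5 km

Transfer time t = 53.0 hours = 1.908×10^5 s, and t = π√(a_t³/μ).
So a_t = (μ t²/π²)^(1/3) = (3.803×10^5 × (1.908×10^5)² / π²)^(1/3) = 1.1194×10^5 km.
Since a_t = (r₁ + r₂)/2, r₂ = 2a_t − r₁ = 2×1.1194×10^5 − 26900 = 1.9698×10^5 km.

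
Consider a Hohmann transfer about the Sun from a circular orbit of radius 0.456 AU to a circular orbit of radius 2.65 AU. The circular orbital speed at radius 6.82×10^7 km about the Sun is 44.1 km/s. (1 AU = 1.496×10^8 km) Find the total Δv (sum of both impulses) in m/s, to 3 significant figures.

From the circular-orbit relation v² = μ/r at r = 6.82×10^7 km: μ = v²r = (44.1)² × 6.82×10^7 = 1.32636×10^11 km³/s².
In km: r₁ = 0.456 × 1.496×10^8 = 6.82176×10^7 km; r₂ = 2.65 × 1.496×10^8 = 3.9644×10^8 km.
The Hohmann ellipse has a_t = (r₁ + r₂)/2 = 2.323288×10^8 km.
Circular speed at r₁: v₁ = √(μ/r₁) = √(1.32636×10^11/6.82176×10^7) = 44.09 km/s.
On the transfer ellipse at r₁, vis-viva gives v_p = √[μ(2/r₁ − 1/a_t)] = 57.60 km/s.
First burn Δv₁ = |v_p − v₁| = 13.51 km/s.
Circular speed at r₂: v₂ = √(μ/r₂) = 18.2912 km/s.
Transfer-orbit speed at r₂: v_a = √[μ(2/r₂ − 1/a_t)] = 9.91149 km/s.
Second burn Δv₂ = |v₂ − v_a| = 8.380 km/s.
Total Δv = Δv₁ + Δv₂ = 21.89 km/s.

Δv = 21900 m/s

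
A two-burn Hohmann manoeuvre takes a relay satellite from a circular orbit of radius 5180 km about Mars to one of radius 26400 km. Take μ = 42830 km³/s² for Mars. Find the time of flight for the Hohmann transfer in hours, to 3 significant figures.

t = 8.37 hours

The Hohmann ellipse has a_t = (r₁ + r₂)/2 = 15790 km.
By Kepler's third law the transfer-orbit period is T = 2π√(a_t³/μ), so t = T/2 = 30120 s.
Converting: 30120 s ÷ 3600 s/hour = 8.37 hours.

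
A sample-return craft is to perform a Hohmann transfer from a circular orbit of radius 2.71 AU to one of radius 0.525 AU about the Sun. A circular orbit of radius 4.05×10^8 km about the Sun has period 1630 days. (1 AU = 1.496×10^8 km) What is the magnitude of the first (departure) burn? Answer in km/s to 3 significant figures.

Δv₁ = 7.77 km/s

From Kepler's third law T² = 4π²r³/μ at r = 4.05×10^8 km, T = 1630 days = 1630 × 86400 s = 1.40832×10^8 s: μ = 4π²r³/T² = 1.32228×10^11 km³/s².
In km: r₁ = 2.71 × 1.496×10^8 = 4.05416×10^8 km; r₂ = 0.525 × 1.496×10^8 = 7.854×10^7 km.
Transfer-ellipse semi-major axis a_t = (r₁ + r₂)/2 = (4.05416×10^8 + 7.854×10^7)/2 = 2.41978×10^8 km.
Circular speed at r = 4.05416×10^8 km: v_c = √(μ/r) = 18.060 km/s.
Transfer-orbit speed at the same r (vis-viva, a = a_t): v_t = √[μ(2/r − 1/a_t)] = 10.289 km/s.
Δv₁ = |v_t − v_c| = |10.289 − 18.060| = 7.771 km/s.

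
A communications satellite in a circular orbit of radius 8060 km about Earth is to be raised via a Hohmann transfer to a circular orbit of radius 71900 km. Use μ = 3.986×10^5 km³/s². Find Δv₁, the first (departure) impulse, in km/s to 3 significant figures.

Δv₁ = 2.40 km/s

The Hohmann ellipse has a_t = (r₁ + r₂)/2 = 39980 km.
On the circular orbit at r = 8060 km, v_c = √(μ/r) = 7.0324 km/s.
Vis-viva on the transfer ellipse at r = 8060 km gives v_t = √[μ(2/r − 1/a_t)] = 9.4307 km/s.
Δv₁ = |v_t − v_c| = |9.4307 − 7.0324| = 2.398 km/s.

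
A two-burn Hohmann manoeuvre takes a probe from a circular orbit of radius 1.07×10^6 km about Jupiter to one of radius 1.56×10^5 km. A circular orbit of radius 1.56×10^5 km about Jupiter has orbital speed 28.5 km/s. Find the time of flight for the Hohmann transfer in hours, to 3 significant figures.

t = 37.2 hours

From the circular-orbit relation v² = μ/r at r = 1.56×10^5 km: μ = v²r = (28.5)² × 1.56×10^5 = 1.26711×10^8 km³/s².
The Hohmann ellipse has a_t = (r₁ + r₂)/2 = 6.130×10^5 km.
Transfer time t = π√(a_t³/μ) = π√((6.130×10^5)³ / 1.26711×10^8) = 1.339×10^5 s.
Converting: 1.339×10^5 s ÷ 3600 s/hour = 37.2 hours.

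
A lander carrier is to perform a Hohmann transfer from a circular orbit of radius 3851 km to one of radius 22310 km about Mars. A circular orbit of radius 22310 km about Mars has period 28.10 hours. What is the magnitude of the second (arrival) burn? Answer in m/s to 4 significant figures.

From Kepler's third law T² = 4π²r³/μ at r = 22310 km, T = 28.10 hours = 28.10 × 3600 s = 1.0116×10^5 s: μ = 4π²r³/T² = 42839.1 km³/s².
Semi-major axis of the transfer orbit: a_t = (3851 + 22310)/2 = 13080.5 km.
On the circular orbit at r = 22310 km, v_c = √(μ/r) = 1.3857 km/s.
Vis-viva on the transfer ellipse at r = 22310 km gives v_t = √[μ(2/r − 1/a_t)] = 0.75187 km/s.
Δv₂ = |v_t − v_c| = |0.75187 − 1.3857| = 0.6338 km/s.

Δv₂ = 633.8 m/s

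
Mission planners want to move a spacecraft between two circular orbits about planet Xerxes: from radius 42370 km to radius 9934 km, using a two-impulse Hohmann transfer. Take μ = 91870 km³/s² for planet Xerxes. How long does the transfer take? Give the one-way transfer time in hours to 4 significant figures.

The Hohmann ellipse has a_t = (r₁ + r₂)/2 = 26152 km.
Transfer time t = π√(a_t³/μ) = π√((26152)³ / 91870) = 43835 s.
Converting: 43835 s ÷ 3600 s/hour = 12.18 hours.

t = 12.18 hours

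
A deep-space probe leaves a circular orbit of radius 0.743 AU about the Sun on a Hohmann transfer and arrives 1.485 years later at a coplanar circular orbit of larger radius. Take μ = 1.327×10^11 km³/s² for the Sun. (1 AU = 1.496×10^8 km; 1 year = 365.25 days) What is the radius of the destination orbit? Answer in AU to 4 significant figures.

In km: r₁ = 0.743 × 1.496×10^8 = 1.111528×10^8 km.
Transfer time t = 1.485 years × 365.25 × 86400 s = 4.6863036×10^7 s, and t = π√(a_t³/μ).
So a_t = (μ t²/π²)^(1/3) = (1.327×10^11 × (4.6863036×10^7)² / π²)^(1/3) = 3.0908×10^8 km.
Since a_t = (r₁ + r₂)/2, r₂ = 2a_t − r₁ = 2×3.0908×10^8 − 1.111528×10^8 = 5.070072×10^8 km.
In AU: r₂ = 5.070072×10^8 / 1.496×10^8 = 3.389 AU.

r₂ = 3.389 AU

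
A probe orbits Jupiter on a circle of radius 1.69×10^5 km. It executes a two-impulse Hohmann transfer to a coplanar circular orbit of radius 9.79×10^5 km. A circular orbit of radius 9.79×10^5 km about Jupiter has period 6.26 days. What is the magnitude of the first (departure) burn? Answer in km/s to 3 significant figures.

Δv₁ = 8.38 km/s

From Kepler's third law T² = 4π²r³/μ at r = 9.79×10^5 km, T = 6.26 days = 6.26 × 86400 s = 5.40864×10^5 s: μ = 4π²r³/T² = 1.26629×10^8 km³/s².
The Hohmann ellipse has a_t = (r₁ + r₂)/2 = 5.740×10^5 km.
Circular speed at r = 1.690×10^5 km: v_c = √(μ/r) = 27.37301 km/s.
Transfer-orbit speed at the same r (vis-viva, a = a_t): v_t = √[μ(2/r − 1/a_t)] = 35.74850 km/s.
Δv₁ = |v_t − v_c| = |35.74850 − 27.37301| = 8.375 km/s.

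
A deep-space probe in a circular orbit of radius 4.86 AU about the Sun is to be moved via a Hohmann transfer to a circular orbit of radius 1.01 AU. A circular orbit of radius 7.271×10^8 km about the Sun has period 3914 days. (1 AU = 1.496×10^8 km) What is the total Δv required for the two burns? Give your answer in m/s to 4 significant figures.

From Kepler's third law T² = 4π²r³/μ at r = 7.271×10^8 km, T = 3914 days = 3914 × 86400 s = 3.381696×10^8 s: μ = 4π²r³/T² = 1.32701×10^11 km³/s².
In km: r₁ = 4.86 × 1.496×10^8 = 7.27056×10^8 km; r₂ = 1.01 × 1.496×10^8 = 1.51096×10^8 km.
The Hohmann ellipse has a_t = (r₁ + r₂)/2 = 4.39076×10^8 km.
Circular speed at r₁: v₁ = √(μ/r₁) = √(1.32701×10^11/7.27056×10^8) = 13.5099 km/s.
Transfer-orbit speed at r₁ (vis-viva equation): v_a = √[μ(2/r₁ − 1/a_t)] = 7.92518 km/s.
First burn Δv₁ = |v_a − v₁| = 5.5847 km/s.
At r₂, v₂ = √(μ/r₂) = 29.6353 km/s.
Transfer-orbit speed at r₂: v_p = √[μ(2/r₂ − 1/a_t)] = 38.1350 km/s.
Second burn Δv₂ = |v₂ − v_p| = 8.4997 km/s.
Total Δv = Δv₁ + Δv₂ = 14.08 km/s.

Δv = 14080 m/s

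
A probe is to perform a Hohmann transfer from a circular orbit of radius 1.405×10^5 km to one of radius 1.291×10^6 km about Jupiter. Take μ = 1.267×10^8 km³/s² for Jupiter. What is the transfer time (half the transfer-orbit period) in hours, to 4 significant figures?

t = 46.95 hours

Transfer-ellipse semi-major axis a_t = (r₁ + r₂)/2 = (1.405×10^5 + 1.291×10^6)/2 = 7.1575×10^5 km.
Transfer time t = π√(a_t³/μ) = π√((7.1575×10^5)³ / 1.267×10^8) = 1.6901×10^5 s.
Converting: 1.6901×10^5 s ÷ 3600 s/hour = 46.95 hours.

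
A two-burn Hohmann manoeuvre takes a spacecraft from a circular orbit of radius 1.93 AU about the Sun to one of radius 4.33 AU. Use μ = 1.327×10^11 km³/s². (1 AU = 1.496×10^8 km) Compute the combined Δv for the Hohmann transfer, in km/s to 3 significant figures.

In km: r₁ = 1.93 × 1.496×10^8 = 2.88728×10^8 km; r₂ = 4.33 × 1.496×10^8 = 6.47768×10^8 km.
The Hohmann ellipse has a_t = (r₁ + r₂)/2 = 4.68248×10^8 km.
Circular speed at r₁: v₁ = √(μ/r₁) = √(1.327×10^11/2.88728×10^8) = 21.438 km/s.
Transfer-orbit speed at r₁ (vis-viva equation): v_p = √[μ(2/r₁ − 1/a_t)] = 25.215 km/s.
First burn Δv₁ = |v_p − v₁| = 3.777 km/s.
At r₂, v₂ = √(μ/r₂) = 14.313 km/s.
Transfer-orbit speed at r₂: v_a = √[μ(2/r₂ − 1/a_t)] = 11.239 km/s.
Second burn Δv₂ = |v₂ − v_a| = 3.074 km/s.
Δv = Δv₁ + Δv₂ = 3.777 + 3.074 = 6.851 km/s.

Δv = 6.85 km/s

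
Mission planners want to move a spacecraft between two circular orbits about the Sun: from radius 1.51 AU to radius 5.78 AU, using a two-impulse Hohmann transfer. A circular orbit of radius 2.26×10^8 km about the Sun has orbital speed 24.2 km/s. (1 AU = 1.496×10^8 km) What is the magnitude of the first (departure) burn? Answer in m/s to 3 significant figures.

From the circular-orbit relation v² = μ/r at r = 2.26×10^8 km: μ = v²r = (24.2)² × 2.26×10^8 = 1.32355×10^11 km³/s².
In km: r₁ = 1.51 × 1.496×10^8 = 2.25896×10^8 km; r₂ = 5.78 × 1.496×10^8 = 8.64688×10^8 km.
Transfer-ellipse semi-major axis a_t = (r₁ + r₂)/2 = (2.25896×10^8 + 8.64688×10^8)/2 = 5.45292×10^8 km.
Circular speed at r = 2.25896×10^8 km: v_c = √(μ/r) = 24.20557 km/s.
Transfer-orbit speed at the same r (vis-viva, a = a_t): v_t = √[μ(2/r − 1/a_t)] = 30.48109 km/s.
Δv₁ = |v_t − v_c| = |30.48109 − 24.20557| = 6.276 km/s.

Δv₁ = 6280 m/s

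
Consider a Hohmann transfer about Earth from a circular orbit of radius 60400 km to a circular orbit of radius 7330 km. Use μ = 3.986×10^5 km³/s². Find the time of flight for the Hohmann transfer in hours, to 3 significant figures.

t = 8.61 hours

Transfer-ellipse semi-major axis a_t = (r₁ + r₂)/2 = (60400 + 7330)/2 = 33865 km.
Transfer time t = π√(a_t³/μ) = π√((33865)³ / 3.986×10^5) = 31010 s.
Converting: 31010 s ÷ 3600 s/hour = 8.61 hours.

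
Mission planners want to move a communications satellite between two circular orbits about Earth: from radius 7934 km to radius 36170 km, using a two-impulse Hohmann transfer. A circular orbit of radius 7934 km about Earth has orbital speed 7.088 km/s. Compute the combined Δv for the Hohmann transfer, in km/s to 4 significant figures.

Δv = 3.318 km/s

From the circular-orbit relation v² = μ/r at r = 7934 km: μ = v²r = (7.088)² × 7934 = 3.98602×10^5 km³/s².
Transfer-ellipse semi-major axis a_t = (r₁ + r₂)/2 = (7934 + 36170)/2 = 22052 km.
At r₁ the circular-orbit speed is v₁ = √(μ/r₁) = 7.088 km/s.
Transfer-orbit speed at r₁ (vis-viva): v_p = √[μ(2/r₁ − 1/a_t)] = 9.078 km/s.
First burn Δv₁ = |v_p − v₁| = 1.990 km/s.
Circular speed at r₂: v₂ = √(μ/r₂) = 3.31967 km/s.
Transfer-orbit speed at r₂: v_a = √[μ(2/r₂ − 1/a_t)] = 1.99121 km/s.
Second burn Δv₂ = |v₂ − v_a| = 1.328 km/s.
Δv = Δv₁ + Δv₂ = 1.990 + 1.328 = 3.318 km/s.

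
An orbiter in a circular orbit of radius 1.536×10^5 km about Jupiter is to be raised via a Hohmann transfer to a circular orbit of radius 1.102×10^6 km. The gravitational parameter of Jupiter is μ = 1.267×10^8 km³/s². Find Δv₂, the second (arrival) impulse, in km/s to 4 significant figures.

Δv₂ = 5.419 km/s

Semi-major axis of the transfer orbit: a_t = (1.536×10^5 + 1.102×10^6)/2 = 6.278×10^5 km.
On the circular orbit at r = 1.102×10^6 km, v_c = √(μ/r) = 10.723 km/s.
Vis-viva on the transfer ellipse at r = 1.102×10^6 km gives v_t = √[μ(2/r − 1/a_t)] = 5.3037 km/s.
Δv₂ = |v_t − v_c| = |5.3037 − 10.723| = 5.419 km/s.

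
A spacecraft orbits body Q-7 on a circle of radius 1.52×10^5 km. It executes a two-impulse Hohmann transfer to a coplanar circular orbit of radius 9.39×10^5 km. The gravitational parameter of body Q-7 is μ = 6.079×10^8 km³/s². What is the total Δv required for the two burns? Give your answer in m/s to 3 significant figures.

Δv = 31700 m/s

The Hohmann ellipse has a_t = (r₁ + r₂)/2 = 5.455×10^5 km.
Circular speed at r₁: v₁ = √(μ/r₁) = √(6.079×10^8/1.520×10^5) = 63.24 km/s.
On the transfer ellipse at r₁, vis-viva equation gives v_p = √[μ(2/r₁ − 1/a_t)] = 82.97 km/s.
First burn Δv₁ = |v_p − v₁| = 19.73 km/s.
At r₂, v₂ = √(μ/r₂) = 25.44 km/s.
Transfer-orbit speed at r₂: v_a = √[μ(2/r₂ − 1/a_t)] = 13.43 km/s.
Second burn Δv₂ = |v₂ − v_a| = 12.01 km/s.
Δv = Δv₁ + Δv₂ = 19.73 + 12.01 = 31.74 km/s.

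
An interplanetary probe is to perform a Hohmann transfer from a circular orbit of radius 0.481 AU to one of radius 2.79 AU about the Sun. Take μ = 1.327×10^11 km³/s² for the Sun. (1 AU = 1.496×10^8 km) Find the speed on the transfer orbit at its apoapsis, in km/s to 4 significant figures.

v = 9.670 km/s

In km: r₁ = 0.481 × 1.496×10^8 = 7.19576×10^7 km; r₂ = 2.79 × 1.496×10^8 = 4.17384×10^8 km.
Semi-major axis of the transfer orbit: a_t = (7.19576×10^7 + 4.17384×10^8)/2 = 2.446708×10^8 km.
At apoapsis, r = 4.17384×10^8 km.
Vis-viva: v = √[μ(2/r − 1/a_t)] = √[1.327×10^11 × (2/4.17384×10^8 − 1/2.446708×10^8)] = 9.670 km/s.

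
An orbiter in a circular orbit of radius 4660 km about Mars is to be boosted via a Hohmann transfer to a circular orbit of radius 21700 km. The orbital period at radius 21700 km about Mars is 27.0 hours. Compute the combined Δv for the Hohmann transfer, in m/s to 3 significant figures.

Δv = 1430 m/s

From Kepler's third law T² = 4π²r³/μ at r = 21700 km, T = 27.0 hours = 27.0 × 3600 s = 97200 s: μ = 4π²r³/T² = 42697.9 km³/s².
Semi-major axis of the transfer orbit: a_t = (4660 + 21700)/2 = 13180 km.
At r₁ the circular-orbit speed is v₁ = √(μ/r₁) = 3.027 km/s.
On the transfer ellipse at r₁, vis-viva gives v_p = √[μ(2/r₁ − 1/a_t)] = 3.884 km/s.
First burn Δv₁ = |v_p − v₁| = 0.8570 km/s.
At r₂, v₂ = √(μ/r₂) = 1.4027 km/s.
Transfer-orbit speed at r₂: v_a = √[μ(2/r₂ − 1/a_t)] = 0.83408 km/s.
Second burn Δv₂ = |v₂ − v_a| = 0.5686 km/s.
Total Δv = Δv₁ + Δv₂ = 1.426 km/s.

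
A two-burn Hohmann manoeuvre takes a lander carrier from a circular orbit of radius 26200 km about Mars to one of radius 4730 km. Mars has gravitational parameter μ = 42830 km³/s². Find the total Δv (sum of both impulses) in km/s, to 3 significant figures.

Δv = 1.48 km/s

Transfer-ellipse semi-major axis a_t = (r₁ + r₂)/2 = (26200 + 4730)/2 = 15465 km.
At r₁ the circular-orbit speed is v₁ = √(μ/r₁) = 1.2786 km/s.
Transfer-orbit speed at r₁ (v² = μ(2/r − 1/a)): v_a = √[μ(2/r₁ − 1/a_t)] = 0.70710 km/s.
First burn Δv₁ = |v_a − v₁| = 0.5715 km/s.
Circular speed at r₂: v₂ = √(μ/r₂) = 3.00915 km/s.
Transfer-orbit speed at r₂: v_p = √[μ(2/r₂ − 1/a_t)] = 3.91669 km/s.
Second burn Δv₂ = |v₂ − v_p| = 0.9075 km/s.
Δv = Δv₁ + Δv₂ = 0.5715 + 0.9075 = 1.479 km/s.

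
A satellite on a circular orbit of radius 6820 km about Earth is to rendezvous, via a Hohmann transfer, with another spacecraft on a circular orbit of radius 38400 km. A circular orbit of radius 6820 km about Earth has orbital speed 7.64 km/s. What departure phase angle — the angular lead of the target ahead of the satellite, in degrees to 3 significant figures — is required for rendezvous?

φ = 98.7°

From the circular-orbit relation v² = μ/r at r = 6820 km: μ = v²r = (7.64)² × 6820 = 3.98081×10^5 km³/s².
Semi-major axis of the transfer orbit: a_t = (6820 + 38400)/2 = 22610 km.
Transfer time t = π√(a_t³/μ) = 16928 s.
The target's mean motion on its circular orbit is ω₂ = √(μ/r₂³) = 8.3847×10^-5 rad/s.
Angle swept by the target during transfer: ω₂·t = 1.4194 rad = 81.33°.
Arrival is 180° from departure on the ellipse, so φ = 180° − 81.33° = 98.7°.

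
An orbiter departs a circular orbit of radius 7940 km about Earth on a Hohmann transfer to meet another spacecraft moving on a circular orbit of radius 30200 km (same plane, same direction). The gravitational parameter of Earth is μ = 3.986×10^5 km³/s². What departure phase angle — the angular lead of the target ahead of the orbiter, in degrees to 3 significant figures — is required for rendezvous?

φ = 89.7°

Semi-major axis of the transfer orbit: a_t = (7940 + 30200)/2 = 19070 km.
Transfer time t = π√(a_t³/μ) = 13104 s.
Target angular speed ω₂ = √(μ/r₂³) = 1.2030×10^-4 rad/s.
Angle swept by the target during transfer: ω₂·t = 1.5764 rad = 90.32°.
The orbiter traverses 180° on the transfer ellipse, so the target must lead by 180° − 90.32° = 89.7°.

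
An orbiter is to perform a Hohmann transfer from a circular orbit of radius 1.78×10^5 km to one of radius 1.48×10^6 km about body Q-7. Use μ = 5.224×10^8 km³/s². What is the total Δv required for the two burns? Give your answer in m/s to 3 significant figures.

Δv = 28300 m/s

Transfer-ellipse semi-major axis a_t = (r₁ + r₂)/2 = (1.780×10^5 + 1.480×10^6)/2 = 8.290×10^5 km.
At r₁ the circular-orbit speed is v₁ = √(μ/r₁) = 54.17 km/s.
Transfer-orbit speed at r₁ (vis-viva): v_p = √[μ(2/r₁ − 1/a_t)] = 72.38 km/s.
First burn Δv₁ = |v_p − v₁| = 18.21 km/s.
Circular speed at r₂: v₂ = √(μ/r₂) = 18.79 km/s.
Transfer-orbit speed at r₂: v_a = √[μ(2/r₂ − 1/a_t)] = 8.706 km/s.
Second burn Δv₂ = |v₂ − v_a| = 10.08 km/s.
Total Δv = Δv₁ + Δv₂ = 28.29 km/s.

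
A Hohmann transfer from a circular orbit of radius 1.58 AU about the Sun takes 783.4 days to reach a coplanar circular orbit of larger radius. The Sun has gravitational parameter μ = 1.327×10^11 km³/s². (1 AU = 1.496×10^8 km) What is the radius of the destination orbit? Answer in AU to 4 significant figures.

In km: r₁ = 1.58 × 1.496×10^8 = 2.36368×10^8 km.
Transfer time t = 783.4 days = 6.768576×10^7 s, and t = π√(a_t³/μ).
So a_t = (μ t²/π²)^(1/3) = (1.327×10^11 × (6.768576×10^7)² / π²)^(1/3) = 3.9493×10^8 km.
Since a_t = (r₁ + r₂)/2, r₂ = 2a_t − r₁ = 2×3.9493×10^8 − 2.36368×10^8 = 5.53492×10^8 km.
In AU: r₂ = 5.53492×10^8 / 1.496×10^8 = 3.700 AU.

r₂ = 3.700 AU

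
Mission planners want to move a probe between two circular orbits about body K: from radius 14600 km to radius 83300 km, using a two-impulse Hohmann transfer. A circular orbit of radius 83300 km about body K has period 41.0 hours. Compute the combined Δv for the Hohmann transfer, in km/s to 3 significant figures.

From Kepler's third law T² = 4π²r³/μ at r = 83300 km, T = 41.0 hours = 41.0 × 3600 s = 1.476×10^5 s: μ = 4π²r³/T² = 1.04742×10^6 km³/s².
The Hohmann ellipse has a_t = (r₁ + r₂)/2 = 48950 km.
Circular speed at r₁: v₁ = √(μ/r₁) = √(1.04742×10^6/14600) = 8.47002 km/s.
On the transfer ellipse at r₁, vis-viva equation gives v_p = √[μ(2/r₁ − 1/a_t)] = 11.0492 km/s.
First burn Δv₁ = |v_p − v₁| = 2.5792 km/s.
At r₂, v₂ = √(μ/r₂) = 3.5460 km/s.
Transfer-orbit speed at r₂: v_a = √[μ(2/r₂ − 1/a_t)] = 1.9366 km/s.
Second burn Δv₂ = |v₂ − v_a| = 1.6094 km/s.
Δv = Δv₁ + Δv₂ = 2.5792 + 1.6094 = 4.189 km/s.

Δv = 4.19 km/s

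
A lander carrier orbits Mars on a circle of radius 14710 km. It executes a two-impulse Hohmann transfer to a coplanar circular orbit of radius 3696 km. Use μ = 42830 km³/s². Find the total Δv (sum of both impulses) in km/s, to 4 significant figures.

Δv = 1.525 km/s

Transfer-ellipse semi-major axis a_t = (r₁ + r₂)/2 = (14710 + 3696)/2 = 9203 km.
Circular speed at r₁: v₁ = √(μ/r₁) = √(42830/14710) = 1.706 km/s.
Transfer-orbit speed at r₁ (vis-viva equation): v_a = √[μ(2/r₁ − 1/a_t)] = 1.081 km/s.
First burn Δv₁ = |v_a − v₁| = 0.6250 km/s.
Circular speed at r₂: v₂ = √(μ/r₂) = 3.40415 km/s.
Transfer-orbit speed at r₂: v_p = √[μ(2/r₂ − 1/a_t)] = 4.30378 km/s.
Second burn Δv₂ = |v₂ − v_p| = 0.8996 km/s.
Total Δv = Δv₁ + Δv₂ = 1.525 km/s.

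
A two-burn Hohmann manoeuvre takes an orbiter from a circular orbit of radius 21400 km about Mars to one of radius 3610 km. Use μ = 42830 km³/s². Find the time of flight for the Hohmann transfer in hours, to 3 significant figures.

t = 5.90 hours

The Hohmann ellipse has a_t = (r₁ + r₂)/2 = 12505 km.
Transfer time t = π√(a_t³/μ) = π√((12505)³ / 42830) = 21230 s.
Converting: 21230 s ÷ 3600 s/hour = 5.90 hours.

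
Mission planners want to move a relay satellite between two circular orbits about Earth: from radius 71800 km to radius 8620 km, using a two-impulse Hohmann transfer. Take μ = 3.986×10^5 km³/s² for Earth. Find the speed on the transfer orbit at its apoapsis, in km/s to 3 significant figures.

v = 1.09 km/s

Transfer-ellipse semi-major axis a_t = (r₁ + r₂)/2 = (71800 + 8620)/2 = 40210 km.
The apoapsis of the transfer ellipse is at r = 71800 km.
From the vis-viva equation, v = √[μ(2/r − 1/a_t)] = 1.091 km/s.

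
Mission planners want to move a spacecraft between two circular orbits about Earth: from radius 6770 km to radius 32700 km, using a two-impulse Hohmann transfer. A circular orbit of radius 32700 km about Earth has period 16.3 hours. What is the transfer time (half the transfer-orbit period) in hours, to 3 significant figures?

t = 3.82 hours

From Kepler's third law T² = 4π²r³/μ at r = 32700 km, T = 16.3 hours = 16.3 × 3600 s = 58680 s: μ = 4π²r³/T² = 4.00888×10^5 km³/s².
Transfer-ellipse semi-major axis a_t = (r₁ + r₂)/2 = (6770 + 32700)/2 = 19735 km.
Transfer time t = π√(a_t³/μ) = π√((19735)³ / 4.00888×10^5) = 13760 s.
Converting: 13760 s ÷ 3600 s/hour = 3.82 hours.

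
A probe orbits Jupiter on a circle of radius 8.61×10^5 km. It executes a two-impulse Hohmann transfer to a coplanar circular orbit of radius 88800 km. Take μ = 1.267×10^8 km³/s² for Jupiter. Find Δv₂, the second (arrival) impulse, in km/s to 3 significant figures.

Δv₂ = 13.1 km/s

Semi-major axis of the transfer orbit: a_t = (8.610×10^5 + 88800)/2 = 4.749×10^5 km.
On the circular orbit at r = 88800 km, v_c = √(μ/r) = 37.77 km/s.
Vis-viva on the transfer ellipse at r = 88800 km gives v_t = √[μ(2/r − 1/a_t)] = 50.86 km/s.
Δv₂ = |v_t − v_c| = |50.86 − 37.77| = 13.09 km/s.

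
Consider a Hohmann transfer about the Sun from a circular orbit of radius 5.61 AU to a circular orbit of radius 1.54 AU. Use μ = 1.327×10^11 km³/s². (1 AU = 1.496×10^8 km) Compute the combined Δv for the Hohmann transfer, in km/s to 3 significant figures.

In km: r₁ = 5.61 × 1.496×10^8 = 8.39256×10^8 km; r₂ = 1.54 × 1.496×10^8 = 2.30384×10^8 km.
Transfer-ellipse semi-major axis a_t = (r₁ + r₂)/2 = (8.39256×10^8 + 2.30384×10^8)/2 = 5.3482×10^8 km.
At r₁ the circular-orbit speed is v₁ = √(μ/r₁) = 12.574 km/s.
Transfer-orbit speed at r₁ (vis-viva equation): v_a = √[μ(2/r₁ − 1/a_t)] = 8.2530 km/s.
First burn Δv₁ = |v_a − v₁| = 4.321 km/s.
At r₂, v₂ = √(μ/r₂) = 23.99989 km/s.
Transfer-orbit speed at r₂: v_p = √[μ(2/r₂ − 1/a_t)] = 30.06441 km/s.
Second burn Δv₂ = |v₂ − v_p| = 6.065 km/s.
Total Δv = Δv₁ + Δv₂ = 10.39 km/s.

Δv = 10.4 km/s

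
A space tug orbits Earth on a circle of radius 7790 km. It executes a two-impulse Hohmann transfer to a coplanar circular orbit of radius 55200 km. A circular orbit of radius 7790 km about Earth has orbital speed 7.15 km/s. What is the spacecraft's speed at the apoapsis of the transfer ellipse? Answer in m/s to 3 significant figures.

From the circular-orbit relation v² = μ/r at r = 7790 km: μ = v²r = (7.15)² × 7790 = 3.98244×10^5 km³/s².
Transfer-ellipse semi-major axis a_t = (r₁ + r₂)/2 = (7790 + 55200)/2 = 31495 km.
The apoapsis of the transfer ellipse is at r = 55200 km.
Vis-viva: v = √[μ(2/r − 1/a_t)] = √[3.98244×10^5 × (2/55200 − 1/31495)] = 1.336 km/s.

v = 1340 m/s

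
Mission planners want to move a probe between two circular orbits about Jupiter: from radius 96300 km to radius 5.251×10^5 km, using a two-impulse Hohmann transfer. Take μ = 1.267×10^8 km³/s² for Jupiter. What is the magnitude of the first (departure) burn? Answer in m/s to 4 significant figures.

Δv₁ = 10880 m/s

Semi-major axis of the transfer orbit: a_t = (96300 + 5.251×10^5)/2 = 3.107×10^5 km.
Circular speed at r = 96300 km: v_c = √(μ/r) = 36.27 km/s.
Vis-viva on the transfer ellipse at r = 96300 km gives v_t = √[μ(2/r − 1/a_t)] = 47.15 km/s.
Δv₁ = |v_t − v_c| = |47.15 − 36.27| = 10.88 km/s.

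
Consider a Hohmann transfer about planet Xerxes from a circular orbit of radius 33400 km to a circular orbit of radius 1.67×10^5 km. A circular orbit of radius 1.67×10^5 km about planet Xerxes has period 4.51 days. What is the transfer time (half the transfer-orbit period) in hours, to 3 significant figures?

From Kepler's third law T² = 4π²r³/μ at r = 1.67×10^5 km, T = 4.51 days = 4.51 × 86400 s = 3.89664×10^5 s: μ = 4π²r³/T² = 1.21096×10^6 km³/s².
The Hohmann ellipse has a_t = (r₁ + r₂)/2 = 1.002×10^5 km.
Half the transfer-orbit period gives t = π√(a_t³/μ) = 90550 s.
Converting: 90550 s ÷ 3600 s/hour = 25.2 hours.

t = 25.2 hours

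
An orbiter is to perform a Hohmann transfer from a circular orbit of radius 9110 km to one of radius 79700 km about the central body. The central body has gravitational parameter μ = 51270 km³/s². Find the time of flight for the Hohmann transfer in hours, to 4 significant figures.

t = 36.06 hours

The Hohmann ellipse has a_t = (r₁ + r₂)/2 = 44405 km.
By Kepler's third law the transfer-orbit period is T = 2π√(a_t³/μ), so t = T/2 = 1.298×10^5 s.
Converting: 1.298×10^5 s ÷ 3600 s/hour = 36.06 hours.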